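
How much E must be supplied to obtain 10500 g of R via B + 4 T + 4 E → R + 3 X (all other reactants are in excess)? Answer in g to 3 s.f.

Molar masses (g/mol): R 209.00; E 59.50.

n(R) = 10500 / 209.00 = 50.24 mol
n(E) = (4/1) × 50.24 = 201.0 mol
mass = 201.0 × 59.50 = 11960 g

12000 g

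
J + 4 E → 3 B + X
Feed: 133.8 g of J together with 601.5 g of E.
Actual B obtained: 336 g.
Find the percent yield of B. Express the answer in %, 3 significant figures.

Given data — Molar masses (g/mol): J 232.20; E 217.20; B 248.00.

n(J) = 133.8 / 232.20 = 0.5762 mol
n(E) = 601.5 / 217.20 = 2.769 mol
n/ν for J = 0.5762/1 = 0.5762
n/ν for E = 2.769/4 = 0.6923
Smallest n/ν is J → limiting reagent.
theoretical n(B) = (3/1) × 0.5762 = 1.729 mol → 428.8 g
% yield = 336 / 428.8 × 100 = 78.36 %

78.4 %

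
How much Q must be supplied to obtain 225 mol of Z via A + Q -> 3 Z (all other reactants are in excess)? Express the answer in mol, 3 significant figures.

75.0 mol

n(Z) = 225.0 mol
n(Q) = (1/3) × 225.0 = 75.00 mol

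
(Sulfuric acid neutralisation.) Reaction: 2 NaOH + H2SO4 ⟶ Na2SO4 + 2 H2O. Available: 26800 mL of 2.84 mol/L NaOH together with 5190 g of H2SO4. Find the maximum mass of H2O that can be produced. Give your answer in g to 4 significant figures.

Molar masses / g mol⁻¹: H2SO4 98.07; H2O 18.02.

n(NaOH) = 2.84 × 26800/1000 = 76.11 mol
n(H2SO4) = 5190 / 98.07 = 52.92 mol
n/ν for NaOH = 76.11/2 = 38.06
n/ν for H2SO4 = 52.92/1 = 52.92
Smallest n/ν is NaOH → limiting reagent.
n(H2O) = (2/2) × 76.11 = 76.11 mol
mass = 76.11 × 18.02 = 1372 g

1372 g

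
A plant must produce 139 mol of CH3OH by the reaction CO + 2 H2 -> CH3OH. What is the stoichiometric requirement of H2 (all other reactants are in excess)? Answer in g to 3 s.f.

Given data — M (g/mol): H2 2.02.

562 g

n(CH3OH) = 139.0 mol
n(H2) = (2/1) × 139.0 = 278.0 mol
mass = 278.0 × 2.02 = 561.6 g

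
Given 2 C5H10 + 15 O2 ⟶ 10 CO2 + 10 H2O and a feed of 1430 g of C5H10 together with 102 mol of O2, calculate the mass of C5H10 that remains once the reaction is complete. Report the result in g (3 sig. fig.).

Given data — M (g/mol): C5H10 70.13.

476 g

n(C5H10) = 1430 / 70.13 = 20.39 mol
n(O2) = 102.0 mol
n/ν → C5H10: 10.20, O2: 6.800; O2 is limiting.
C5H10 consumed = (2/15) × 102.0 = 13.60 mol
C5H10 remaining = 20.39 − 13.60 = 6.790 mol
mass = 6.790 × 70.13 = 476.2 g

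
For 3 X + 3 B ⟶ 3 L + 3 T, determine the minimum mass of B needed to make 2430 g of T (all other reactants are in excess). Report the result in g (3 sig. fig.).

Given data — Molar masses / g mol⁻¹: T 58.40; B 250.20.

n(T) = 2430 / 58.40 = 41.61 mol
n(B) = (3/3) × 41.61 = 41.61 mol
mass = 41.61 × 250.20 = 10410 g

10400 g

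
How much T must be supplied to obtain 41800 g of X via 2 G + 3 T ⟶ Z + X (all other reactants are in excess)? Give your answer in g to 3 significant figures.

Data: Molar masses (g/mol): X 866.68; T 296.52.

42900 g

n(X) = 41800 / 866.68 = 48.23 mol
n(T) = (3/1) × 48.23 = 144.7 mol
mass = 144.7 × 296.52 = 42910 g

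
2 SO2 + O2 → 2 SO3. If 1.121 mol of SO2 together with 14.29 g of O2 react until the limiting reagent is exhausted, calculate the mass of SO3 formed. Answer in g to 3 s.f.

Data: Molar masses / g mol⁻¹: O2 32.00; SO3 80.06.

71.5 g

n(SO2) = 1.121 mol
n(O2) = 14.29 / 32.00 = 0.4466 mol
n/ν for SO2 = 1.121/2 = 0.5605
n/ν for O2 = 0.4466/1 = 0.4466
Smallest n/ν is O2 → limiting reagent.
n(SO3) = (2/1) × 0.4466 = 0.8932 mol
mass = 0.8932 × 80.06 = 71.51 g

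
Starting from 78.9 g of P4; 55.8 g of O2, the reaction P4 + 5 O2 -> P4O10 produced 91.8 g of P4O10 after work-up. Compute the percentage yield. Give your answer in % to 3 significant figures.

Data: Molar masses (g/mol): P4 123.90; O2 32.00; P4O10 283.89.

92.7 %

n(P4) = 78.90 / 123.90 = 0.6368 mol
n(O2) = 55.80 / 32.00 = 1.744 mol
n/ν → P4: 0.6368, O2: 0.3488; O2 is limiting.
theoretical n(P4O10) = (1/5) × 1.744 = 0.3488 mol → 99.02 g
% yield = 91.8 / 99.02 × 100 = 92.71 %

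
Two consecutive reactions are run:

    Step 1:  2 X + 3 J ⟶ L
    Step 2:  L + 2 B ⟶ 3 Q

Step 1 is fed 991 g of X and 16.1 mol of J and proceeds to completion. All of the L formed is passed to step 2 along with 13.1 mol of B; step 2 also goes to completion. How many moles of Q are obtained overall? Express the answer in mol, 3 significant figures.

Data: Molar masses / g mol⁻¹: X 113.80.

13.1 mol

Step 1:
n(X) = 991.0 / 113.80 = 8.708 mol
n(J) = 16.10 mol
n/ν → X: 4.354, J: 5.367; X is limiting.
n(L) produced = (1/2) × 8.708 = 4.354 mol
Step 2:
n(L) available = 4.354 mol
n(B) = 13.10 mol
n/ν → L: 4.354, B: 6.550; L is limiting.
n(Q) = (3/1) × 4.354 = 13.06 mol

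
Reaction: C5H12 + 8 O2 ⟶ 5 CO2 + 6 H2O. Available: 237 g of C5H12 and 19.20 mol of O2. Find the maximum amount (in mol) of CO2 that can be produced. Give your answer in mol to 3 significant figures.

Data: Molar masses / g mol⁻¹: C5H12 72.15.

n(C5H12) = 237.0 / 72.15 = 3.285 mol
n(O2) = 19.20 mol
n/ν → C5H12: 3.285, O2: 2.400; O2 is limiting.
n(CO2) = (5/8) × 19.20 = 12.00 mol

12.0 mol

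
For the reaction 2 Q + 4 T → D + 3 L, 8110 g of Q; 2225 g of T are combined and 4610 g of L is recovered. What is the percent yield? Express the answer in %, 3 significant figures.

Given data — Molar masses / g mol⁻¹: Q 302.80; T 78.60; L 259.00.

83.8 %

n(Q) = 8110 / 302.80 = 26.78 mol
n(T) = 2225 / 78.60 = 28.31 mol
n/ν for Q = 26.78/2 = 13.39
n/ν for T = 28.31/4 = 7.078
Smallest n/ν is T → limiting reagent.
theoretical n(L) = (3/4) × 28.31 = 21.23 mol → 5499 g
% yield = 4610 / 5499 × 100 = 83.83 %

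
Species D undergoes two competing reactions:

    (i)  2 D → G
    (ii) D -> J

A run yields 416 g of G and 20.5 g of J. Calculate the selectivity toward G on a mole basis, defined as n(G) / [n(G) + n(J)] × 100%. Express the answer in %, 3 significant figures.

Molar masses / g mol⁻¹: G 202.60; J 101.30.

91.0 %

n(G) = 416 / 202.60 = 2.053 mol
n(J) = 20.5 / 101.30 = 0.2024 mol
selectivity = 2.053/(2.053+0.2024) × 100 = 91.03 %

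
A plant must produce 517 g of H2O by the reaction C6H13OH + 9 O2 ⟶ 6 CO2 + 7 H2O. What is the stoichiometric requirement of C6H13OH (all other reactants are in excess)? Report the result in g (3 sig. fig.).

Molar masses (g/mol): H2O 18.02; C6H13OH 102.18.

419 g

n(H2O) = 517 / 18.02 = 28.69 mol
n(C6H13OH) = (1/7) × 28.69 = 4.099 mol
mass = 4.099 × 102.18 = 418.8 g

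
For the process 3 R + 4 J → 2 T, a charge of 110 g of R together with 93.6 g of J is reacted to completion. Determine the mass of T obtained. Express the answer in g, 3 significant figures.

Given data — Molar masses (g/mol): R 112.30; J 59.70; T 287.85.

188 g

n(R) = 110.0 / 112.30 = 0.9795 mol
n(J) = 93.60 / 59.70 = 1.568 mol
n/ν for R = 0.9795/3 = 0.3265
n/ν for J = 1.568/4 = 0.3920
Smallest n/ν is R → limiting reagent.
n(T) = (2/3) × 0.9795 = 0.6530 mol
mass = 0.6530 × 287.85 = 188.0 g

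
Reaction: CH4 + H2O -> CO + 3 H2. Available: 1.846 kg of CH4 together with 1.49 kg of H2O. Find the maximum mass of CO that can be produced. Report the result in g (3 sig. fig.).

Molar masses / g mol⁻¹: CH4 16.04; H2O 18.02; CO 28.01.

2320 g

n(CH4) = 1.846×1000 / 16.04 = 115.1 mol
n(H2O) = 1.490×1000 / 18.02 = 82.69 mol
n/ν for CH4 = 115.1/1 = 115.1
n/ν for H2O = 82.69/1 = 82.69
Smallest n/ν is H2O → limiting reagent.
n(CO) = (1/1) × 82.69 = 82.69 mol
mass = 82.69 × 28.01 = 2316 g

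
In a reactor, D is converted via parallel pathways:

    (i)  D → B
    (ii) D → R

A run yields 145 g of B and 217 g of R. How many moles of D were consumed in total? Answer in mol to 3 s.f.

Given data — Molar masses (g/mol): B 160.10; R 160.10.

n(B) = 145 / 160.10 = 0.9057 mol
n(R) = 217 / 160.10 = 1.355 mol
n(D) via (i) = (1/1)×0.9057 = 0.9057 mol
n(D) via (ii) = (1/1)×1.355 = 1.355 mol
total n(D) = 0.9057 + 1.355 = 2.261 mol

2.26 mol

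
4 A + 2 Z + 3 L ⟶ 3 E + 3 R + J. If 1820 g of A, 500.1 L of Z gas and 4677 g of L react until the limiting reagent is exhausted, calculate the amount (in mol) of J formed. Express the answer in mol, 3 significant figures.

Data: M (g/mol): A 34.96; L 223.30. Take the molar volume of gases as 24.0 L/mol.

n(A) = 1820 / 34.96 = 52.06 mol
n(Z) = 500.1 / 24.0 = 20.84 mol
n(L) = 4677 / 223.30 = 20.94 mol
n/ν → A: 13.02, Z: 10.42, L: 6.980; L is limiting.
n(J) = (1/3) × 20.94 = 6.980 mol

6.98 mol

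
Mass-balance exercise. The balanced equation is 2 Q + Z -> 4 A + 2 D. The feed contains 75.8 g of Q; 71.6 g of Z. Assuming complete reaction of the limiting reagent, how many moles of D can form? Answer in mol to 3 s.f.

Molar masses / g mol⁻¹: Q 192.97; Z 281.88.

0.393 mol

n(Q) = 75.80 / 192.97 = 0.3928 mol
n(Z) = 71.60 / 281.88 = 0.2540 mol
n/ν for Q = 0.3928/2 = 0.1964
n/ν for Z = 0.2540/1 = 0.2540
Smallest n/ν is Q → limiting reagent.
n(D) = (2/2) × 0.3928 = 0.3928 mol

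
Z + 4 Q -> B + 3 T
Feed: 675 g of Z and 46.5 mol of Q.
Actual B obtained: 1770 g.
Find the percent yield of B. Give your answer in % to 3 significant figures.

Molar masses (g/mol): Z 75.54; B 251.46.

78.8 %

n(Z) = 675.0 / 75.54 = 8.936 mol
n(Q) = 46.50 mol
n/ν → Z: 8.936, Q: 11.63; Z is limiting.
theoretical n(B) = (1/1) × 8.936 = 8.936 mol → 2247 g
% yield = 1770 / 2247 × 100 = 78.77 %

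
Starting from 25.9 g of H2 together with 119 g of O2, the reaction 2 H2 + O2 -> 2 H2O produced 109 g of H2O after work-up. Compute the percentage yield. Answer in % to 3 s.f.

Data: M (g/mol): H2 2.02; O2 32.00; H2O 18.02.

81.3 %

n(H2) = 25.90 / 2.02 = 12.82 mol
n(O2) = 119.0 / 32.00 = 3.719 mol
n/ν for H2 = 12.82/2 = 6.410
n/ν for O2 = 3.719/1 = 3.719
Smallest n/ν is O2 → limiting reagent.
theoretical n(H2O) = (2/1) × 3.719 = 7.438 mol → 134.0 g
% yield = 109 / 134.0 × 100 = 81.34 %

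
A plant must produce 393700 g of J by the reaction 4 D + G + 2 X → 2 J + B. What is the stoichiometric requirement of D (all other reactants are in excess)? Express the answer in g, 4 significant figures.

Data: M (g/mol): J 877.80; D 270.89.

243000 g

n(J) = 393700 / 877.80 = 448.5 mol
n(D) = (4/2) × 448.5 = 897.0 mol
mass = 897.0 × 270.89 = 243000 g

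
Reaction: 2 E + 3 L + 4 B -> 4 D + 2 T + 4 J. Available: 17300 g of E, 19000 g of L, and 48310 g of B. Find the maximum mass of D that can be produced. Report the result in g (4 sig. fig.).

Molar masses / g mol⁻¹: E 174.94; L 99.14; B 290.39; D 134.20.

n(E) = 17300 / 174.94 = 98.89 mol
n(L) = 19000 / 99.14 = 191.6 mol
n(B) = 48310 / 290.39 = 166.4 mol
n/ν for E = 98.89/2 = 49.45
n/ν for L = 191.6/3 = 63.87
n/ν for B = 166.4/4 = 41.60
Smallest n/ν is B → limiting reagent.
n(D) = (4/4) × 166.4 = 166.4 mol
mass = 166.4 × 134.20 = 22330 g

22330 g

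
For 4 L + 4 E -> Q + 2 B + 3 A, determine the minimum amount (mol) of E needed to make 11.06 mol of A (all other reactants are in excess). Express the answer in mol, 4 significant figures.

14.75 mol

n(A) = 11.06 mol
n(E) = (4/3) × 11.06 = 14.75 mol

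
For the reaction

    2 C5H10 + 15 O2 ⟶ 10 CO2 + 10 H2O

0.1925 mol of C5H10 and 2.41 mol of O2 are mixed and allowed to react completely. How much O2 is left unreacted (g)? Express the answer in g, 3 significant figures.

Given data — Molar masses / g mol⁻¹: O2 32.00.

n(C5H10) = 0.1925 mol
n(O2) = 2.410 mol
n/ν for C5H10 = 0.1925/2 = 0.09625
n/ν for O2 = 2.410/15 = 0.1607
Smallest n/ν is C5H10 → limiting reagent.
O2 consumed = (15/2) × 0.1925 = 1.444 mol
O2 remaining = 2.410 − 1.444 = 0.9660 mol
mass = 0.9660 × 32.00 = 30.91 g

30.9 g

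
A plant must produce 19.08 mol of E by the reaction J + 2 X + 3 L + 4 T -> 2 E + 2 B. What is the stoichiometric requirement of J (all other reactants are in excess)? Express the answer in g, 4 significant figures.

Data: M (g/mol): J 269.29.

2569 g

n(E) = 19.08 mol
n(J) = (1/2) × 19.08 = 9.540 mol
mass = 9.540 × 269.29 = 2569 g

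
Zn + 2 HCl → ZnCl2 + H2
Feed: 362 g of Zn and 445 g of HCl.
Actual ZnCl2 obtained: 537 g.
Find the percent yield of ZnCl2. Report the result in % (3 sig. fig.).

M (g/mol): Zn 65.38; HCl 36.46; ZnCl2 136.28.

71.2 %

n(Zn) = 362.0 / 65.38 = 5.537 mol
n(HCl) = 445.0 / 36.46 = 12.21 mol
n/ν for Zn = 5.537/1 = 5.537
n/ν for HCl = 12.21/2 = 6.105
Smallest n/ν is Zn → limiting reagent.
theoretical n(ZnCl2) = (1/1) × 5.537 = 5.537 mol → 754.6 g
% yield = 537 / 754.6 × 100 = 71.16 %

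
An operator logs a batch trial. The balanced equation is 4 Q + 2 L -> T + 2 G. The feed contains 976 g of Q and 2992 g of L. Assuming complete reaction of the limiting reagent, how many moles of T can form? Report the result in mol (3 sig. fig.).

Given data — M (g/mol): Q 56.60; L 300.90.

4.31 mol

n(Q) = 976.0 / 56.60 = 17.24 mol
n(L) = 2992 / 300.90 = 9.944 mol
n/ν for Q = 17.24/4 = 4.310
n/ν for L = 9.944/2 = 4.972
Smallest n/ν is Q → limiting reagent.
n(T) = (1/4) × 17.24 = 4.310 mol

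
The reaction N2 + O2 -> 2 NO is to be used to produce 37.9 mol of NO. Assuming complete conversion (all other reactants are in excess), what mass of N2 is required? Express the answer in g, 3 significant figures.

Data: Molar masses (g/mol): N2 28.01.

n(NO) = 37.90 mol
n(N2) = (1/2) × 37.90 = 18.95 mol
mass = 18.95 × 28.01 = 530.8 g

531 g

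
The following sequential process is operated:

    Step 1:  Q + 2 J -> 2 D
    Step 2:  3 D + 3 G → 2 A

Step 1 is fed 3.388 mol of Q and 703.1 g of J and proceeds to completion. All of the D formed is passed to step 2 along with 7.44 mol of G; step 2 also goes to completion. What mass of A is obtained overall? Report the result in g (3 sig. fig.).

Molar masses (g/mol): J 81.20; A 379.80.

1720 g

Step 1:
n(Q) = 3.388 mol
n(J) = 703.1 / 81.20 = 8.659 mol
n/ν for Q = 3.388/1 = 3.388
n/ν for J = 8.659/2 = 4.330
Smallest n/ν is Q → limiting reagent.
n(D) produced = (2/1) × 3.388 = 6.776 mol
Step 2:
n(D) available = 6.776 mol
n(G) = 7.440 mol
n/ν for D = 6.776/3 = 2.259
n/ν for G = 7.440/3 = 2.480
Smallest n/ν is D → limiting reagent.
n(A) = (2/3) × 6.776 = 4.517 mol
mass = 4.517 × 379.80 = 1716 g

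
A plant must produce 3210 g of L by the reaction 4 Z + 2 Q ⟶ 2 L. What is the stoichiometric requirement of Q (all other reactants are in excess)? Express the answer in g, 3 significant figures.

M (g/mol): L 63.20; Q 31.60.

n(L) = 3210 / 63.20 = 50.79 mol
n(Q) = (2/2) × 50.79 = 50.79 mol
mass = 50.79 × 31.60 = 1605 g

1610 g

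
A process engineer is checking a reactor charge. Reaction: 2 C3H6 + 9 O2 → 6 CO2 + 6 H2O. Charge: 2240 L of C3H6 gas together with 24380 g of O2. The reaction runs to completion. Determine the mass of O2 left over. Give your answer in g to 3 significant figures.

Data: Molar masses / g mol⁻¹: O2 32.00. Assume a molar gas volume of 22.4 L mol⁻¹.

n(C3H6) = 2240 / 22.4 = 100.0 mol
n(O2) = 24380 / 32.00 = 761.9 mol
n/ν for C3H6 = 100.0/2 = 50.00
n/ν for O2 = 761.9/9 = 84.66
Smallest n/ν is C3H6 → limiting reagent.
O2 consumed = (9/2) × 100.0 = 450.0 mol
O2 remaining = 761.9 − 450.0 = 311.9 mol
mass = 311.9 × 32.00 = 9981 g

9980 g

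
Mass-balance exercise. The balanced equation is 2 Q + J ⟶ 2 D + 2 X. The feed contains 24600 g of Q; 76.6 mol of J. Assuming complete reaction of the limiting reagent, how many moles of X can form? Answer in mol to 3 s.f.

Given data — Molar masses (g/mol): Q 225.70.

n(Q) = 24600 / 225.70 = 109.0 mol
n(J) = 76.60 mol
n/ν → Q: 54.50, J: 76.60; Q is limiting.
n(X) = (2/2) × 109.0 = 109.0 mol

109 mol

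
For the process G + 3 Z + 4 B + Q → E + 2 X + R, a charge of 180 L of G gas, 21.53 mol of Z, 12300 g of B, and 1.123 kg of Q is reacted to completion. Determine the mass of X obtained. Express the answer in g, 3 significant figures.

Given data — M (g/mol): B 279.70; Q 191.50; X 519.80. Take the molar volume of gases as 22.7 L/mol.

6100 g

n(G) = 180.0 / 22.7 = 7.930 mol
n(Z) = 21.53 mol
n(B) = 12300 / 279.70 = 43.98 mol
n(Q) = 1.123×1000 / 191.50 = 5.864 mol
n/ν for G = 7.930/1 = 7.930
n/ν for Z = 21.53/3 = 7.177
n/ν for B = 43.98/4 = 11.00
n/ν for Q = 5.864/1 = 5.864
Smallest n/ν is Q → limiting reagent.
n(X) = (2/1) × 5.864 = 11.73 mol
mass = 11.73 × 519.80 = 6097 g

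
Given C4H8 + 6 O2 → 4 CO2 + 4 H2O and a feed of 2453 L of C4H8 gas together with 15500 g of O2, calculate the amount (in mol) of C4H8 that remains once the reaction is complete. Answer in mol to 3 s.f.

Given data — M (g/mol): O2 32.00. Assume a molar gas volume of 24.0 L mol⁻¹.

21.5 mol

n(C4H8) = 2453 / 24.0 = 102.2 mol
n(O2) = 15500 / 32.00 = 484.4 mol
n/ν → C4H8: 102.2, O2: 80.73; O2 is limiting.
C4H8 consumed = (1/6) × 484.4 = 80.73 mol
C4H8 remaining = 102.2 − 80.73 = 21.47 mol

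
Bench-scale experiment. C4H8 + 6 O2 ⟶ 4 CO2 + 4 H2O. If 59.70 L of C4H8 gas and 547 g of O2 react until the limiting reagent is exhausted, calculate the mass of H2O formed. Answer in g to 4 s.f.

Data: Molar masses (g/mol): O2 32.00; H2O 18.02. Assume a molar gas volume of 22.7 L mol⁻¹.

189.6 g

n(C4H8) = 59.70 / 22.7 = 2.630 mol
n(O2) = 547.0 / 32.00 = 17.09 mol
n/ν → C4H8: 2.630, O2: 2.848; C4H8 is limiting.
n(H2O) = (4/1) × 2.630 = 10.52 mol
mass = 10.52 × 18.02 = 189.6 g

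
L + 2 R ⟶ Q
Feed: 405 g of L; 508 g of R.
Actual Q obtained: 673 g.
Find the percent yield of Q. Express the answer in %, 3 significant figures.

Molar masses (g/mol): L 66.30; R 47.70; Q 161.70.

n(L) = 405.0 / 66.30 = 6.109 mol
n(R) = 508.0 / 47.70 = 10.65 mol
n/ν for L = 6.109/1 = 6.109
n/ν for R = 10.65/2 = 5.325
Smallest n/ν is R → limiting reagent.
theoretical n(Q) = (1/2) × 10.65 = 5.325 mol → 861.1 g
% yield = 673 / 861.1 × 100 = 78.16 %

78.2 %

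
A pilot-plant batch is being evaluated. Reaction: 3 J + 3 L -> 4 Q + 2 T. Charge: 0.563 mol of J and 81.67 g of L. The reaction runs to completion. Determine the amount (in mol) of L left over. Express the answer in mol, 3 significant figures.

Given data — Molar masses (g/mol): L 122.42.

n(J) = 0.5630 mol
n(L) = 81.67 / 122.42 = 0.6671 mol
n/ν for J = 0.5630/3 = 0.1877
n/ν for L = 0.6671/3 = 0.2224
Smallest n/ν is J → limiting reagent.
L consumed = (3/3) × 0.5630 = 0.5630 mol
L remaining = 0.6671 − 0.5630 = 0.1041 mol

0.104 mol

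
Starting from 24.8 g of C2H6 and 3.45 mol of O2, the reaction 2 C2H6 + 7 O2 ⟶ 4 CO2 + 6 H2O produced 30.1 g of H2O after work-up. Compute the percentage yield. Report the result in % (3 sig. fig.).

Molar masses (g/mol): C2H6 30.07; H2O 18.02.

67.5 %

n(C2H6) = 24.80 / 30.07 = 0.8247 mol
n(O2) = 3.450 mol
n/ν → C2H6: 0.4124, O2: 0.4929; C2H6 is limiting.
theoretical n(H2O) = (6/2) × 0.8247 = 2.474 mol → 44.58 g
% yield = 30.1 / 44.58 × 100 = 67.52 %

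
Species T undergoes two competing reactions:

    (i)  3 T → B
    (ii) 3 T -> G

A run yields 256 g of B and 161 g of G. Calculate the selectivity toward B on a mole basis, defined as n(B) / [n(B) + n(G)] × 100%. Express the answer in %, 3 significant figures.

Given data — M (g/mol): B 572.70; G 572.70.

61.4 %

n(B) = 256 / 572.70 = 0.4470 mol
n(G) = 161 / 572.70 = 0.2811 mol
selectivity = 0.4470/(0.4470+0.2811) × 100 = 61.39 %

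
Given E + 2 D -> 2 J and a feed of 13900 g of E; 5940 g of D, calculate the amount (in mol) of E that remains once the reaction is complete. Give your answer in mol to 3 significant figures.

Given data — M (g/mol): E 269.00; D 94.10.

n(E) = 13900 / 269.00 = 51.67 mol
n(D) = 5940 / 94.10 = 63.12 mol
n/ν for E = 51.67/1 = 51.67
n/ν for D = 63.12/2 = 31.56
Smallest n/ν is D → limiting reagent.
E consumed = (1/2) × 63.12 = 31.56 mol
E remaining = 51.67 − 31.56 = 20.11 mol

20.1 mol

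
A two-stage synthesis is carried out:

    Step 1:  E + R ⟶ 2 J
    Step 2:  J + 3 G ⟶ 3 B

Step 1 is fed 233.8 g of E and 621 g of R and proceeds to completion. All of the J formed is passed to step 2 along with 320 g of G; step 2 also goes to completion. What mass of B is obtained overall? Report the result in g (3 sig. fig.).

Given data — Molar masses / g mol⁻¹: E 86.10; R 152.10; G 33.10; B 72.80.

Step 1:
n(E) = 233.8 / 86.10 = 2.715 mol
n(R) = 621.0 / 152.10 = 4.083 mol
n/ν for E = 2.715/1 = 2.715
n/ν for R = 4.083/1 = 4.083
Smallest n/ν is E → limiting reagent.
n(J) produced = (2/1) × 2.715 = 5.430 mol
Step 2:
n(J) available = 5.430 mol
n(G) = 320.0 / 33.10 = 9.668 mol
n/ν for J = 5.430/1 = 5.430
n/ν for G = 9.668/3 = 3.223
Smallest n/ν is G → limiting reagent.
n(B) = (3/3) × 9.668 = 9.668 mol
mass = 9.668 × 72.80 = 703.8 g

704 g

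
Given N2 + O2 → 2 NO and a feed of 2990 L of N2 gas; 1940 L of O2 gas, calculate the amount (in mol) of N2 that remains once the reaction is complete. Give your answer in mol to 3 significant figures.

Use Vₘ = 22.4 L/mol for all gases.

n(N2) = 2990 / 22.4 = 133.5 mol
n(O2) = 1940 / 22.4 = 86.61 mol
n/ν for N2 = 133.5/1 = 133.5
n/ν for O2 = 86.61/1 = 86.61
Smallest n/ν is O2 → limiting reagent.
N2 consumed = (1/1) × 86.61 = 86.61 mol
N2 remaining = 133.5 − 86.61 = 46.89 mol

46.9 mol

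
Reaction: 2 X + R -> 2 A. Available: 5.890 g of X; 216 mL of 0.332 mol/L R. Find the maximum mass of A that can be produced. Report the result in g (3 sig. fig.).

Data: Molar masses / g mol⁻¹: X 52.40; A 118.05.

13.3 g

n(X) = 5.890 / 52.40 = 0.1124 mol
n(R) = 0.332 × 216.0/1000 = 0.07171 mol
n/ν for X = 0.1124/2 = 0.05620
n/ν for R = 0.07171/1 = 0.07171
Smallest n/ν is X → limiting reagent.
n(A) = (2/2) × 0.1124 = 0.1124 mol
mass = 0.1124 × 118.05 = 13.27 g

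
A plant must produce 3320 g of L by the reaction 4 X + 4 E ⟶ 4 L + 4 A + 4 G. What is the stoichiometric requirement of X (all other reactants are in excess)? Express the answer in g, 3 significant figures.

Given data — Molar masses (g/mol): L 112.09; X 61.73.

n(L) = 3320 / 112.09 = 29.62 mol
n(X) = (4/4) × 29.62 = 29.62 mol
mass = 29.62 × 61.73 = 1828 g

1830 g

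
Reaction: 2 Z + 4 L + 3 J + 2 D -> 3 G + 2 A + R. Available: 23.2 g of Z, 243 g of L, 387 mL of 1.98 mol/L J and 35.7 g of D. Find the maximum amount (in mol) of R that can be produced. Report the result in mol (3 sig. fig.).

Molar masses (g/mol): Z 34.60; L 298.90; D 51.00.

0.203 mol

n(Z) = 23.20 / 34.60 = 0.6705 mol
n(L) = 243.0 / 298.90 = 0.8130 mol
n(J) = 1.98 × 387.0/1000 = 0.7663 mol
n(D) = 35.70 / 51.00 = 0.7000 mol
n/ν for Z = 0.6705/2 = 0.3353
n/ν for L = 0.8130/4 = 0.2033
n/ν for J = 0.7663/3 = 0.2554
n/ν for D = 0.7000/2 = 0.3500
Smallest n/ν is L → limiting reagent.
n(R) = (1/4) × 0.8130 = 0.2033 mol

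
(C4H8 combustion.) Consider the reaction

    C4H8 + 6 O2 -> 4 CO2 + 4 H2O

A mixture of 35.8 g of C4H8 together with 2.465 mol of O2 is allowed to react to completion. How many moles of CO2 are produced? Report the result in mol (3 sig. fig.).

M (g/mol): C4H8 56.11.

1.64 mol

n(C4H8) = 35.80 / 56.11 = 0.6380 mol
n(O2) = 2.465 mol
n/ν for C4H8 = 0.6380/1 = 0.6380
n/ν for O2 = 2.465/6 = 0.4108
Smallest n/ν is O2 → limiting reagent.
n(CO2) = (4/6) × 2.465 = 1.643 mol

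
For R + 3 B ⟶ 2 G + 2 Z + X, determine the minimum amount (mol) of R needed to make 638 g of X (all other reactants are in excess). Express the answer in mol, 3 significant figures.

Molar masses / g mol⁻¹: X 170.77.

n(X) = 638 / 170.77 = 3.736 mol
n(R) = (1/1) × 3.736 = 3.736 mol

3.74 mol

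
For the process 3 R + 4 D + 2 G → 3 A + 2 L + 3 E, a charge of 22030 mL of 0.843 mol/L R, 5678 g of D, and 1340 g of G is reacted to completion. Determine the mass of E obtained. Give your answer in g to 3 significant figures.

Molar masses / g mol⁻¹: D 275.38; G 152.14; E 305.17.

n(R) = 0.843 × 22030/1000 = 18.57 mol
n(D) = 5678 / 275.38 = 20.62 mol
n(G) = 1340 / 152.14 = 8.808 mol
n/ν → R: 6.190, D: 5.155, G: 4.404; G is limiting.
n(E) = (3/2) × 8.808 = 13.21 mol
mass = 13.21 × 305.17 = 4031 g

4030 g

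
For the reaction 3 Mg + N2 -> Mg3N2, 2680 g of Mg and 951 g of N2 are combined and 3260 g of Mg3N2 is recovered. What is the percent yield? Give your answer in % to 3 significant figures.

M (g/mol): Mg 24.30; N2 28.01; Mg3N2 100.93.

n(Mg) = 2680 / 24.30 = 110.3 mol
n(N2) = 951.0 / 28.01 = 33.95 mol
n/ν for Mg = 110.3/3 = 36.77
n/ν for N2 = 33.95/1 = 33.95
Smallest n/ν is N2 → limiting reagent.
theoretical n(Mg3N2) = (1/1) × 33.95 = 33.95 mol → 3427 g
% yield = 3260 / 3427 × 100 = 95.13 %

95.1 %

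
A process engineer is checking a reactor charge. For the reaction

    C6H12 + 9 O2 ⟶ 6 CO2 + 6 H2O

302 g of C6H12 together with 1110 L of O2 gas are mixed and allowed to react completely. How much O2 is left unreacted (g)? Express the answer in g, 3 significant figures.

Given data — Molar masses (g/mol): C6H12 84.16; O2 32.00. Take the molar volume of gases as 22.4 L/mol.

n(C6H12) = 302.0 / 84.16 = 3.588 mol
n(O2) = 1110 / 22.4 = 49.55 mol
n/ν → C6H12: 3.588, O2: 5.506; C6H12 is limiting.
O2 consumed = (9/1) × 3.588 = 32.29 mol
O2 remaining = 49.55 − 32.29 = 17.26 mol
mass = 17.26 × 32.00 = 552.3 g

552 g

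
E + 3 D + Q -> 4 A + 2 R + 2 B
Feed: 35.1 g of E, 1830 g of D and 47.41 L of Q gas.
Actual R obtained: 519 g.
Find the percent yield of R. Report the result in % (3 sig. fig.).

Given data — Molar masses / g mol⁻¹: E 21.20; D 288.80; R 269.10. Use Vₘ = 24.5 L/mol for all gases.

n(E) = 35.10 / 21.20 = 1.656 mol
n(D) = 1830 / 288.80 = 6.337 mol
n(Q) = 47.41 / 24.5 = 1.935 mol
n/ν → E: 1.656, D: 2.112, Q: 1.935; E is limiting.
theoretical n(R) = (2/1) × 1.656 = 3.312 mol → 891.3 g
% yield = 519 / 891.3 × 100 = 58.23 %

58.2 %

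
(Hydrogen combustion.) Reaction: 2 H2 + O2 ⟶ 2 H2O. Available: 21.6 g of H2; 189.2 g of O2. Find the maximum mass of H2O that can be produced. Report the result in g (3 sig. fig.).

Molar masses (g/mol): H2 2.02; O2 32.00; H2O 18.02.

193 g

n(H2) = 21.60 / 2.02 = 10.69 mol
n(O2) = 189.2 / 32.00 = 5.913 mol
n/ν for H2 = 10.69/2 = 5.345
n/ν for O2 = 5.913/1 = 5.913
Smallest n/ν is H2 → limiting reagent.
n(H2O) = (2/2) × 10.69 = 10.69 mol
mass = 10.69 × 18.02 = 192.6 g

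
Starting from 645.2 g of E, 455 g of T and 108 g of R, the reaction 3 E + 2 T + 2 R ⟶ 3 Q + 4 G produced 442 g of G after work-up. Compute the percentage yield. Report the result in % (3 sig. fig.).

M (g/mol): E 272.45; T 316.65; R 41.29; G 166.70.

n(E) = 645.2 / 272.45 = 2.368 mol
n(T) = 455.0 / 316.65 = 1.437 mol
n(R) = 108.0 / 41.29 = 2.616 mol
n/ν → E: 0.7893, T: 0.7185, R: 1.308; T is limiting.
theoretical n(G) = (4/2) × 1.437 = 2.874 mol → 479.1 g
% yield = 442 / 479.1 × 100 = 92.26 %

92.3 %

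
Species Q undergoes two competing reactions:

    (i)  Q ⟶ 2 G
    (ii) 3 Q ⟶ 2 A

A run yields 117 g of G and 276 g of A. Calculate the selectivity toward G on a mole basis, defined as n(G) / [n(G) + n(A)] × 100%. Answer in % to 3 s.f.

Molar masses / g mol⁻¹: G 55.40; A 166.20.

56.0 %

n(G) = 117 / 55.40 = 2.112 mol
n(A) = 276 / 166.20 = 1.661 mol
selectivity = 2.112/(2.112+1.661) × 100 = 55.98 %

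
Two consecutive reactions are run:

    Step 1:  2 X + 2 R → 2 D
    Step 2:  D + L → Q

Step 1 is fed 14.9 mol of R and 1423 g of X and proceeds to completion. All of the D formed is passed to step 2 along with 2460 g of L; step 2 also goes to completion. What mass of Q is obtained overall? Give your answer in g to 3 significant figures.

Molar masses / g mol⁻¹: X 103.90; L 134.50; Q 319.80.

Step 1:
n(R) = 14.90 mol
n(X) = 1423 / 103.90 = 13.70 mol
n/ν for R = 14.90/2 = 7.450
n/ν for X = 13.70/2 = 6.850
Smallest n/ν is X → limiting reagent.
n(D) produced = (2/2) × 13.70 = 13.70 mol
Step 2:
n(D) available = 13.70 mol
n(L) = 2460 / 134.50 = 18.29 mol
n/ν for D = 13.70/1 = 13.70
n/ν for L = 18.29/1 = 18.29
Smallest n/ν is D → limiting reagent.
n(Q) = (1/1) × 13.70 = 13.70 mol
mass = 13.70 × 319.80 = 4381 g

4380 g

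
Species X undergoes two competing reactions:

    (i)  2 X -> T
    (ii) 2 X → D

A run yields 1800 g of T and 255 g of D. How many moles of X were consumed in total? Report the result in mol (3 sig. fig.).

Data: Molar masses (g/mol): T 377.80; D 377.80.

10.9 mol

n(T) = 1800 / 377.80 = 4.764 mol
n(D) = 255 / 377.80 = 0.6750 mol
n(X) via (i) = (2/1)×4.764 = 9.528 mol
n(X) via (ii) = (2/1)×0.6750 = 1.350 mol
total n(X) = 9.528 + 1.350 = 10.88 mol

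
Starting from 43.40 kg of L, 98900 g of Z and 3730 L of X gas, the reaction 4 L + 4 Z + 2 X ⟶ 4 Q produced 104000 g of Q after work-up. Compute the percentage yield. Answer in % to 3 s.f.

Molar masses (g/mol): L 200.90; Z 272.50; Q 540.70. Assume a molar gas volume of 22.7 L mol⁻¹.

n(L) = 43.40×1000 / 200.90 = 216.0 mol
n(Z) = 98900 / 272.50 = 362.9 mol
n(X) = 3730 / 22.7 = 164.3 mol
n/ν → L: 54.00, Z: 90.73, X: 82.15; L is limiting.
theoretical n(Q) = (4/4) × 216.0 = 216.0 mol → 116800 g
% yield = 104000 / 116800 × 100 = 89.04 %

89.0 %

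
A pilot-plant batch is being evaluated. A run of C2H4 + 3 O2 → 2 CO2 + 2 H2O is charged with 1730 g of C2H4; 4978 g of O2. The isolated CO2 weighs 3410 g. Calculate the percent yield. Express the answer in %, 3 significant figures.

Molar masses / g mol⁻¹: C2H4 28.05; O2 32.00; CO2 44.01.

n(C2H4) = 1730 / 28.05 = 61.68 mol
n(O2) = 4978 / 32.00 = 155.6 mol
n/ν → C2H4: 61.68, O2: 51.87; O2 is limiting.
theoretical n(CO2) = (2/3) × 155.6 = 103.7 mol → 4564 g
% yield = 3410 / 4564 × 100 = 74.72 %

74.7 %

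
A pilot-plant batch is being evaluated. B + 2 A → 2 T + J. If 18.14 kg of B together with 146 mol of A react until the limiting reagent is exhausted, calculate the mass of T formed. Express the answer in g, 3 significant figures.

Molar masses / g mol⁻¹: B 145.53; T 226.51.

33100 g

n(B) = 18.14×1000 / 145.53 = 124.6 mol
n(A) = 146.0 mol
n/ν for B = 124.6/1 = 124.6
n/ν for A = 146.0/2 = 73.00
Smallest n/ν is A → limiting reagent.
n(T) = (2/2) × 146.0 = 146.0 mol
mass = 146.0 × 226.51 = 33070 g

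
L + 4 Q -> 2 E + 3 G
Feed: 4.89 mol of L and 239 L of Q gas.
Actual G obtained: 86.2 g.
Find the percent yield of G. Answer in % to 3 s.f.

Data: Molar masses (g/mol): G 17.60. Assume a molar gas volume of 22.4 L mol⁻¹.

61.2 %

n(L) = 4.890 mol
n(Q) = 239.0 / 22.4 = 10.67 mol
n/ν for L = 4.890/1 = 4.890
n/ν for Q = 10.67/4 = 2.668
Smallest n/ν is Q → limiting reagent.
theoretical n(G) = (3/4) × 10.67 = 8.003 mol → 140.9 g
% yield = 86.2 / 140.9 × 100 = 61.18 %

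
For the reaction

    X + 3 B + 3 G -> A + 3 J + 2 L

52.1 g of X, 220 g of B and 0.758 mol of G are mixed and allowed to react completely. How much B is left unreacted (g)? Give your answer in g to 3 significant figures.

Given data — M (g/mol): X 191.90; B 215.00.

n(X) = 52.10 / 191.90 = 0.2715 mol
n(B) = 220.0 / 215.00 = 1.023 mol
n(G) = 0.7580 mol
n/ν → X: 0.2715, B: 0.3410, G: 0.2527; G is limiting.
B consumed = (3/3) × 0.7580 = 0.7580 mol
B remaining = 1.023 − 0.7580 = 0.2650 mol
mass = 0.2650 × 215.00 = 56.98 g

57.0 g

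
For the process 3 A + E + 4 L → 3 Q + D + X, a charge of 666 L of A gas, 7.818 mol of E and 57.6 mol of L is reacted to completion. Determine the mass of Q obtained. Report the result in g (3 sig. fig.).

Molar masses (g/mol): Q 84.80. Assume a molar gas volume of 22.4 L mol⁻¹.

n(A) = 666.0 / 22.4 = 29.73 mol
n(E) = 7.818 mol
n(L) = 57.60 mol
n/ν for A = 29.73/3 = 9.910
n/ν for E = 7.818/1 = 7.818
n/ν for L = 57.60/4 = 14.40
Smallest n/ν is E → limiting reagent.
n(Q) = (3/1) × 7.818 = 23.45 mol
mass = 23.45 × 84.80 = 1989 g

1990 g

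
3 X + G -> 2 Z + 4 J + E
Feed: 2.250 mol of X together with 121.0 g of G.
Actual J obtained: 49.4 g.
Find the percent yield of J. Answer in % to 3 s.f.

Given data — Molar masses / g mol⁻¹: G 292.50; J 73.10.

n(X) = 2.250 mol
n(G) = 121.0 / 292.50 = 0.4137 mol
n/ν → X: 0.7500, G: 0.4137; G is limiting.
theoretical n(J) = (4/1) × 0.4137 = 1.655 mol → 121.0 g
% yield = 49.4 / 121.0 × 100 = 40.83 %

40.8 %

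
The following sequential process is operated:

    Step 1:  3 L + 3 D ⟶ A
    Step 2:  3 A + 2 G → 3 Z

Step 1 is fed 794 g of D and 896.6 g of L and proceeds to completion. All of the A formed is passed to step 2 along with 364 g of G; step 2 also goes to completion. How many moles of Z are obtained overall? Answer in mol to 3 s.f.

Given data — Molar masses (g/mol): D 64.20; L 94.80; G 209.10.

2.61 mol

Step 1:
n(D) = 794.0 / 64.20 = 12.37 mol
n(L) = 896.6 / 94.80 = 9.458 mol
n/ν for D = 12.37/3 = 4.123
n/ν for L = 9.458/3 = 3.153
Smallest n/ν is L → limiting reagent.
n(A) produced = (1/3) × 9.458 = 3.153 mol
Step 2:
n(A) available = 3.153 mol
n(G) = 364.0 / 209.10 = 1.741 mol
n/ν for A = 3.153/3 = 1.051
n/ν for G = 1.741/2 = 0.8705
Smallest n/ν is G → limiting reagent.
n(Z) = (3/2) × 1.741 = 2.612 mol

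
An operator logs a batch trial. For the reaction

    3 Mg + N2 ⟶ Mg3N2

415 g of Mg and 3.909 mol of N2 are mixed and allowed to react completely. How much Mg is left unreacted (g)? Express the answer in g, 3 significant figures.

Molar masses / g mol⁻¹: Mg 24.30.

130 g

n(Mg) = 415.0 / 24.30 = 17.08 mol
n(N2) = 3.909 mol
n/ν for Mg = 17.08/3 = 5.693
n/ν for N2 = 3.909/1 = 3.909
Smallest n/ν is N2 → limiting reagent.
Mg consumed = (3/1) × 3.909 = 11.73 mol
Mg remaining = 17.08 − 11.73 = 5.350 mol
mass = 5.350 × 24.30 = 130.0 g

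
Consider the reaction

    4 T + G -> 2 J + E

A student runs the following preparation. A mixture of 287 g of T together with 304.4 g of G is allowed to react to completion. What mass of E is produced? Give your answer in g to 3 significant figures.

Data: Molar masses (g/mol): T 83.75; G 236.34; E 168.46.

144 g

n(T) = 287.0 / 83.75 = 3.427 mol
n(G) = 304.4 / 236.34 = 1.288 mol
n/ν → T: 0.8568, G: 1.288; T is limiting.
n(E) = (1/4) × 3.427 = 0.8568 mol
mass = 0.8568 × 168.46 = 144.3 g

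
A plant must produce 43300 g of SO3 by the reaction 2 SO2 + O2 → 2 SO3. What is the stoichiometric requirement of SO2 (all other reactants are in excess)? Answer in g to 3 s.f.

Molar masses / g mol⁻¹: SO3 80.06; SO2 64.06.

34600 g

n(SO3) = 43300 / 80.06 = 540.8 mol
n(SO2) = (2/2) × 540.8 = 540.8 mol
mass = 540.8 × 64.06 = 34640 g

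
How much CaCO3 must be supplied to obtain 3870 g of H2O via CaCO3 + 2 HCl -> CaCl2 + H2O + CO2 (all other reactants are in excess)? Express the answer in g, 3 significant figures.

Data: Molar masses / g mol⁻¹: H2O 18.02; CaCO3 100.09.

21500 g

n(H2O) = 3870 / 18.02 = 214.8 mol
n(CaCO3) = (1/1) × 214.8 = 214.8 mol
mass = 214.8 × 100.09 = 21500 g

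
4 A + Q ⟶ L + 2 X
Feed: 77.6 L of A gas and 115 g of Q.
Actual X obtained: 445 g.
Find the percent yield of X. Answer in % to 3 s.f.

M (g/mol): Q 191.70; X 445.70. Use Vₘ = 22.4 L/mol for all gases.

83.2 %

n(A) = 77.60 / 22.4 = 3.464 mol
n(Q) = 115.0 / 191.70 = 0.5999 mol
n/ν for A = 3.464/4 = 0.8660
n/ν for Q = 0.5999/1 = 0.5999
Smallest n/ν is Q → limiting reagent.
theoretical n(X) = (2/1) × 0.5999 = 1.200 mol → 534.8 g
% yield = 445 / 534.8 × 100 = 83.21 %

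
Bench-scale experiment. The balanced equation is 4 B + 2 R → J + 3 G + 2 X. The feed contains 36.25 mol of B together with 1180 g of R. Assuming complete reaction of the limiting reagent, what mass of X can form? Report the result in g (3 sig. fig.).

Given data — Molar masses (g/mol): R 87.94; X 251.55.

3380 g

n(B) = 36.25 mol
n(R) = 1180 / 87.94 = 13.42 mol
n/ν for B = 36.25/4 = 9.063
n/ν for R = 13.42/2 = 6.710
Smallest n/ν is R → limiting reagent.
n(X) = (2/2) × 13.42 = 13.42 mol
mass = 13.42 × 251.55 = 3376 g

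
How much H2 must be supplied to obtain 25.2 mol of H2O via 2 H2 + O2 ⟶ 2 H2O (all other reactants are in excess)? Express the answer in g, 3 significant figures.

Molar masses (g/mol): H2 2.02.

50.9 g

n(H2O) = 25.20 mol
n(H2) = (2/2) × 25.20 = 25.20 mol
mass = 25.20 × 2.02 = 50.90 g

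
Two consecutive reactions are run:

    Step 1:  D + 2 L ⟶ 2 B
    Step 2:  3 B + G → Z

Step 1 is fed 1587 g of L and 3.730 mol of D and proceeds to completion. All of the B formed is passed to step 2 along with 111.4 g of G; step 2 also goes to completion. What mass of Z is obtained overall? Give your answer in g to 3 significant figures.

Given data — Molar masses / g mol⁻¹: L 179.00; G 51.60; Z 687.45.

Step 1:
n(L) = 1587 / 179.00 = 8.866 mol
n(D) = 3.730 mol
n/ν for L = 8.866/2 = 4.433
n/ν for D = 3.730/1 = 3.730
Smallest n/ν is D → limiting reagent.
n(B) produced = (2/1) × 3.730 = 7.460 mol
Step 2:
n(B) available = 7.460 mol
n(G) = 111.4 / 51.60 = 2.159 mol
n/ν for B = 7.460/3 = 2.487
n/ν for G = 2.159/1 = 2.159
Smallest n/ν is G → limiting reagent.
n(Z) = (1/1) × 2.159 = 2.159 mol
mass = 2.159 × 687.45 = 1484 g

1480 g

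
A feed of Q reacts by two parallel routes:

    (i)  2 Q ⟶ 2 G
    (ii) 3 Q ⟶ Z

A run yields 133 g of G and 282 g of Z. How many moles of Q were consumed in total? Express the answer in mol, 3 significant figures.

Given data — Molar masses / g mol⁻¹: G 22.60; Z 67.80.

n(G) = 133 / 22.60 = 5.885 mol
n(Z) = 282 / 67.80 = 4.159 mol
n(Q) via (i) = (2/2)×5.885 = 5.885 mol
n(Q) via (ii) = (3/1)×4.159 = 12.48 mol
total n(Q) = 5.885 + 12.48 = 18.37 mol

18.4 mol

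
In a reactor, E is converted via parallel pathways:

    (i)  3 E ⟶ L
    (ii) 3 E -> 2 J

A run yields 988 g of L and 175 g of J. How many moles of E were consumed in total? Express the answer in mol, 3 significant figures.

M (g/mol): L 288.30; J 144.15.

n(L) = 988 / 288.30 = 3.427 mol
n(J) = 175 / 144.15 = 1.214 mol
n(E) via (i) = (3/1)×3.427 = 10.28 mol
n(E) via (ii) = (3/2)×1.214 = 1.821 mol
total n(E) = 10.28 + 1.821 = 12.10 mol

12.1 mol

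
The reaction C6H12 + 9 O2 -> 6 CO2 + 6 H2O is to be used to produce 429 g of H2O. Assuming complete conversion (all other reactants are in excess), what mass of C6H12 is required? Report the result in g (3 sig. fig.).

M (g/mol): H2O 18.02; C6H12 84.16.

334 g

n(H2O) = 429 / 18.02 = 23.81 mol
n(C6H12) = (1/6) × 23.81 = 3.968 mol
mass = 3.968 × 84.16 = 333.9 g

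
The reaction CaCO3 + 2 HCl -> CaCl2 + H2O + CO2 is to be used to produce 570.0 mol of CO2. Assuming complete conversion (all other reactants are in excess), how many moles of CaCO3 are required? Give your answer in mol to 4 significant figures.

n(CO2) = 570.0 mol
n(CaCO3) = (1/1) × 570.0 = 570.0 mol

570.0 mol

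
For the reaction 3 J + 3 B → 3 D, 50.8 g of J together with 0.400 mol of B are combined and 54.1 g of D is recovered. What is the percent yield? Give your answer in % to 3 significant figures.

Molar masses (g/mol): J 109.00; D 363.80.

n(J) = 50.80 / 109.00 = 0.4661 mol
n(B) = 0.4000 mol
n/ν for J = 0.4661/3 = 0.1554
n/ν for B = 0.4000/3 = 0.1333
Smallest n/ν is B → limiting reagent.
theoretical n(D) = (3/3) × 0.4000 = 0.4000 mol → 145.5 g
% yield = 54.1 / 145.5 × 100 = 37.18 %

37.2 %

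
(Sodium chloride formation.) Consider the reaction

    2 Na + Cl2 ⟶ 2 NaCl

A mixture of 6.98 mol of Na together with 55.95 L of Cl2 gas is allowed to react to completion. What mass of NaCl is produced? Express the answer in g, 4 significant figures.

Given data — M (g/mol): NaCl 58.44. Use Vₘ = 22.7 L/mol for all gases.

288.1 g

n(Na) = 6.980 mol
n(Cl2) = 55.95 / 22.7 = 2.465 mol
n/ν → Na: 3.490, Cl2: 2.465; Cl2 is limiting.
n(NaCl) = (2/1) × 2.465 = 4.930 mol
mass = 4.930 × 58.44 = 288.1 g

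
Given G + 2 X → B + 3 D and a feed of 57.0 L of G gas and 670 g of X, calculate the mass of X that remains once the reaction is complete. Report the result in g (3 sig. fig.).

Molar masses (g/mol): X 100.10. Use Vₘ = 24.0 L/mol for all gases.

195 g

n(G) = 57.00 / 24.0 = 2.375 mol
n(X) = 670.0 / 100.10 = 6.693 mol
n/ν → G: 2.375, X: 3.347; G is limiting.
X consumed = (2/1) × 2.375 = 4.750 mol
X remaining = 6.693 − 4.750 = 1.943 mol
mass = 1.943 × 100.10 = 194.5 g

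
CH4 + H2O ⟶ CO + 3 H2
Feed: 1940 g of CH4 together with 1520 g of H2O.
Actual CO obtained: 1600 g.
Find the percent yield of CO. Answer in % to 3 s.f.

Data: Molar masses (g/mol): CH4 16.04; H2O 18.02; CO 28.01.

n(CH4) = 1940 / 16.04 = 120.9 mol
n(H2O) = 1520 / 18.02 = 84.35 mol
n/ν → CH4: 120.9, H2O: 84.35; H2O is limiting.
theoretical n(CO) = (1/1) × 84.35 = 84.35 mol → 2363 g
% yield = 1600 / 2363 × 100 = 67.71 %

67.7 %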